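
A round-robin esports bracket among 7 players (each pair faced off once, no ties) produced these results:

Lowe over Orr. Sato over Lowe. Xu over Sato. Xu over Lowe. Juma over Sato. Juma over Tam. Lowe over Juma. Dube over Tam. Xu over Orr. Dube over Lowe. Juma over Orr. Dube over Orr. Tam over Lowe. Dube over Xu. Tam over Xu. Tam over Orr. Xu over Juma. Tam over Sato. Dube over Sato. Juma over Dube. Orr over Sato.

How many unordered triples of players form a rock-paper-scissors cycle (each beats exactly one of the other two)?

6

Win totals: Juma 4, Dube 5, Sato 1, Orr 1, Xu 4, Lowe 2, Tam 4.
A player with w wins dominates both others in C(w,2) triples; summing gives 6 + 10 + 0 + 0 + 6 + 1 + 6 = 29 transitive triples.
Total triples C(7,3) = 35, so cyclic triples = 35 − 29 = 6.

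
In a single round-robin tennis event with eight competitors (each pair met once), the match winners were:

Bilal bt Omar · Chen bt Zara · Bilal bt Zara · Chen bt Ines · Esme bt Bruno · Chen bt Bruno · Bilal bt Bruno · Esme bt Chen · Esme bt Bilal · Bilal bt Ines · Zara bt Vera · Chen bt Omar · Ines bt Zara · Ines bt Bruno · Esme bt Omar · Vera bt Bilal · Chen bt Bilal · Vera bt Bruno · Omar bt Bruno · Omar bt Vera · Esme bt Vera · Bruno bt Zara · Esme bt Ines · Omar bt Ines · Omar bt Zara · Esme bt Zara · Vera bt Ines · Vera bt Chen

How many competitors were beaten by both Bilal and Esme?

Bilal beat: Bruno, Ines, Omar, Zara.
Esme beat: Chen, Bilal, Bruno, Ines, Vera, Omar, Zara.
Both beat: Bruno, Ines, Omar, Zara — 4.

4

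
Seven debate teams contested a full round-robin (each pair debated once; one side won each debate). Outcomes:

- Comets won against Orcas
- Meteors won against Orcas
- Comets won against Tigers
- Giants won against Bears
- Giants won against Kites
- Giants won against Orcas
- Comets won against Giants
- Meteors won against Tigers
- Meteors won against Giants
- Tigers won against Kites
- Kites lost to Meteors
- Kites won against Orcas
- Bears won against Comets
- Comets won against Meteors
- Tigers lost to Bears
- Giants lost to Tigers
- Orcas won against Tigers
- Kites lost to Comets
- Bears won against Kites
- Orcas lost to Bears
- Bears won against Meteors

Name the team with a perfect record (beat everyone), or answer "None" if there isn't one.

None

Highest win total is Comets with 5 (out of 6 possible).
Comets lost to Bears, so no team went undefeated.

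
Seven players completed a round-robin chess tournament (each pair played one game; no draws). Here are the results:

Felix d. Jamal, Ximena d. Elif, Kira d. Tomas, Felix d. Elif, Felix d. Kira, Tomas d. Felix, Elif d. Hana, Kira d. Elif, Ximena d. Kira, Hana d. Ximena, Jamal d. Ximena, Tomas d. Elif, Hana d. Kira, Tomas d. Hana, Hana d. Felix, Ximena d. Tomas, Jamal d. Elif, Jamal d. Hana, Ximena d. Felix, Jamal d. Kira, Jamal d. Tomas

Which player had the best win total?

Win totals: Hana 3, Kira 2, Felix 3, Ximena 4, Tomas 3, Elif 1, Jamal 5.
Jamal leads with 5 wins (next highest: 4).

Jamal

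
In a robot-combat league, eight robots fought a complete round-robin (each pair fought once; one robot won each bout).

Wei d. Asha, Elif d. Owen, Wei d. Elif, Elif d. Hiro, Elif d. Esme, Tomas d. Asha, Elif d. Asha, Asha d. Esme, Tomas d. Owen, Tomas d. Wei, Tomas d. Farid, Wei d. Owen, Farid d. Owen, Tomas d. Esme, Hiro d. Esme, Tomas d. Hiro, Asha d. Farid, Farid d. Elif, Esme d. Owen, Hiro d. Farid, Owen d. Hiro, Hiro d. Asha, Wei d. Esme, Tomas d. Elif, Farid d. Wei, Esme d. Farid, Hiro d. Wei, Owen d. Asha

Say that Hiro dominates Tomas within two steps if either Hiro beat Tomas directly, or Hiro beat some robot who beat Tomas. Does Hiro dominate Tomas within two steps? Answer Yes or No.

Hiro did not beat Tomas directly.
Hiro beat Wei, Farid, Esme, Asha, but each of them lost to Tomas. No two-step path.

No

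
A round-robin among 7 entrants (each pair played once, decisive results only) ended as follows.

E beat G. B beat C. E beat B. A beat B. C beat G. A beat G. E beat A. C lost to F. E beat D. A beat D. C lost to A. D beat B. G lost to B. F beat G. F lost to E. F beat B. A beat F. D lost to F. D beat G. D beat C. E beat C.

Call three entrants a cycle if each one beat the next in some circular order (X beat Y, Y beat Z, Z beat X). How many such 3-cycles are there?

0

Win totals: A 5, B 2, C 1, D 3, E 6, F 4, G 0.
An entrant with w wins dominates both others in C(w,2) triples; summing gives 10 + 1 + 0 + 3 + 15 + 6 + 0 = 35 transitive triples.
Total triples C(7,3) = 35, so cyclic triples = 35 − 35 = 0.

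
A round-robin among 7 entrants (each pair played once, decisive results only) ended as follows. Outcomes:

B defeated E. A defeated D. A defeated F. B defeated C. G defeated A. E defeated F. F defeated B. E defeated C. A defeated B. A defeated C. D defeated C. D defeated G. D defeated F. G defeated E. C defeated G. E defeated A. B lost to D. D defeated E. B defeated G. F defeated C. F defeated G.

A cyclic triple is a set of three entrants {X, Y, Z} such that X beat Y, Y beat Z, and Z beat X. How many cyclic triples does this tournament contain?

9

Win totals: A 4, B 3, C 1, D 5, E 3, F 3, G 2.
An entrant with w wins dominates both others in C(w,2) triples; summing gives 6 + 3 + 0 + 10 + 3 + 3 + 1 = 26 transitive triples.
Total triples C(7,3) = 35, so cyclic triples = 35 − 26 = 9.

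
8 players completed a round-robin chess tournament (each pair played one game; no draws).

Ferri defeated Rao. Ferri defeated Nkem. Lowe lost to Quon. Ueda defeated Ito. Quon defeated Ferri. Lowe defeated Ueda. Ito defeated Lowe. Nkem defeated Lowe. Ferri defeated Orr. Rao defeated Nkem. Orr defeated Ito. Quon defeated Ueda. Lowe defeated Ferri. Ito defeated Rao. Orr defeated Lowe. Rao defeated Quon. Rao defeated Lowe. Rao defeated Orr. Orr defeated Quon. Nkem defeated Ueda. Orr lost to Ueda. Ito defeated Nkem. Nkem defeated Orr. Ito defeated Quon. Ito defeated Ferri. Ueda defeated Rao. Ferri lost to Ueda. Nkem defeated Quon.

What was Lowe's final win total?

Lowe's results: beat Ueda, Ferri; lost to Ito, Nkem, Orr, Quon, Rao.
That is 2 wins.

2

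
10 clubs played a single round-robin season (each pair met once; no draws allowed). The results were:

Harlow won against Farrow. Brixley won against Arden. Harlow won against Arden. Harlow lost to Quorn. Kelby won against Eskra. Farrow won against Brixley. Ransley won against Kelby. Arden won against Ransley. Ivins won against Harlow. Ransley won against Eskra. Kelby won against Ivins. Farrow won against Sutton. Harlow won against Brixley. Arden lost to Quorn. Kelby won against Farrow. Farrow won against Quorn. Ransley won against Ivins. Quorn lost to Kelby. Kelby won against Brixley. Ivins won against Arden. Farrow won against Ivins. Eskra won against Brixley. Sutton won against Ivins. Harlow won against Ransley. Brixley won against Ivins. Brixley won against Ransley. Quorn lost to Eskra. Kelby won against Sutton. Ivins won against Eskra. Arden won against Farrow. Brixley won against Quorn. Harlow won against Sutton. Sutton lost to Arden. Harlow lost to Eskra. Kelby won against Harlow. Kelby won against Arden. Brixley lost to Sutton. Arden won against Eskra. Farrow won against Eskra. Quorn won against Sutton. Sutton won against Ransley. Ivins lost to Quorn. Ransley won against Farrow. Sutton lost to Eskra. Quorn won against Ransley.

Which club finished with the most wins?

Kelby

Win totals: Ivins 3, Eskra 4, Harlow 5, Quorn 5, Brixley 4, Kelby 8, Arden 4, Ransley 4, Sutton 3, Farrow 5.
Kelby leads with 8 wins (next highest: 5).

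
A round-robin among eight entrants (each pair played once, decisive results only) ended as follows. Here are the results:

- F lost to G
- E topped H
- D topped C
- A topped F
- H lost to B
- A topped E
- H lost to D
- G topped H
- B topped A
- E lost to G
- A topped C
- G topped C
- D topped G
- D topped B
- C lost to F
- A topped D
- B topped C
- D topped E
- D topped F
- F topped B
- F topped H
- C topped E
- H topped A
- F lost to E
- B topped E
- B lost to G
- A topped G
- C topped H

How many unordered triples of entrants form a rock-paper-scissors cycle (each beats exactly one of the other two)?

Win totals: A 5, B 4, C 2, D 6, E 2, F 3, G 5, H 1.
An entrant with w wins dominates both others in C(w,2) triples; summing gives 10 + 6 + 1 + 15 + 1 + 3 + 10 + 0 = 46 transitive triples.
Total triples C(8,3) = 56, so cyclic triples = 56 − 46 = 10.

10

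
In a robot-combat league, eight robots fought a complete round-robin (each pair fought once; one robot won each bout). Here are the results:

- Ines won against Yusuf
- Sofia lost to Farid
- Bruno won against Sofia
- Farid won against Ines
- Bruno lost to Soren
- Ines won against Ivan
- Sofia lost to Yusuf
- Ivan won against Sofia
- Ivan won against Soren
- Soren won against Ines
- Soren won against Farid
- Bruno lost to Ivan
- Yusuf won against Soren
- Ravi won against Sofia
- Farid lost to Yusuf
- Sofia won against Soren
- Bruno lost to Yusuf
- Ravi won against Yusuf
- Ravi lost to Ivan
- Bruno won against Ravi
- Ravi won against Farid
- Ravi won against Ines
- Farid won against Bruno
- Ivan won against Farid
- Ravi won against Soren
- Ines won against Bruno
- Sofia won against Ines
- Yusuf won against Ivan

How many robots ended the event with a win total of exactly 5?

Win totals: Sofia 2, Farid 3, Ravi 5, Ines 3, Bruno 2, Soren 3, Yusuf 5, Ivan 5.
Exactly 5: Ravi, Yusuf, Ivan — 3 robots.

3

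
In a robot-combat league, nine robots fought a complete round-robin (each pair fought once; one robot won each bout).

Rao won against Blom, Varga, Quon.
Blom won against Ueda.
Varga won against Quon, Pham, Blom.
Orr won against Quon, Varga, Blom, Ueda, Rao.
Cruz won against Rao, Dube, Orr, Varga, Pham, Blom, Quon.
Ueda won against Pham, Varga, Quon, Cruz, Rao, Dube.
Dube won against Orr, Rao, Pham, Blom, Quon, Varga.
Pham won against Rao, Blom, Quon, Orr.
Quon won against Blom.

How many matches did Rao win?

3

Rao's results: beat Blom, Quon, Varga; lost to Orr, Cruz, Pham, Ueda, Dube.
That is 3 wins.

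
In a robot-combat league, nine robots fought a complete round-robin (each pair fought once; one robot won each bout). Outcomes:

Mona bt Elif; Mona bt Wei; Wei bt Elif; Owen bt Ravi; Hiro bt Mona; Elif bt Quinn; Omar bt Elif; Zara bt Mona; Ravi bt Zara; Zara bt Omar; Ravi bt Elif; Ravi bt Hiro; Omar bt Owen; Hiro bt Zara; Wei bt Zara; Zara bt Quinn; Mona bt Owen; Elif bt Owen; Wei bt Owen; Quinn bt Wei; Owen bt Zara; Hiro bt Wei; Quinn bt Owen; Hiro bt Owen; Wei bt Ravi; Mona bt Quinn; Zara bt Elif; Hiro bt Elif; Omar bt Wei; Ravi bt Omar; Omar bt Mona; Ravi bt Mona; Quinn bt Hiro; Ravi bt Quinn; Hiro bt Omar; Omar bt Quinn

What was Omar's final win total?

5

Omar's results: beat Wei, Mona, Owen, Quinn, Elif; lost to Ravi, Zara, Hiro.
That is 5 wins.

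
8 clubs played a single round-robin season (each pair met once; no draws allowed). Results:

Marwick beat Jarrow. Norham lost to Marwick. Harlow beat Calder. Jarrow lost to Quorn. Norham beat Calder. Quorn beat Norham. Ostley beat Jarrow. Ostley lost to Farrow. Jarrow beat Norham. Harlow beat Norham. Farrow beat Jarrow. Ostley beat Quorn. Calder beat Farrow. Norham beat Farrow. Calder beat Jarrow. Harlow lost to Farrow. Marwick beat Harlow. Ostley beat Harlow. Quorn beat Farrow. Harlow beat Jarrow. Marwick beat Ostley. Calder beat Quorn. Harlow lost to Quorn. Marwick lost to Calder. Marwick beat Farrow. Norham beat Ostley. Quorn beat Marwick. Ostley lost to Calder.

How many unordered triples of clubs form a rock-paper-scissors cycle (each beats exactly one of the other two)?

14

Win totals: Quorn 5, Jarrow 1, Harlow 3, Ostley 3, Calder 5, Farrow 3, Marwick 5, Norham 3.
A club with w wins dominates both others in C(w,2) triples; summing gives 10 + 0 + 3 + 3 + 10 + 3 + 10 + 3 = 42 transitive triples.
Total triples C(8,3) = 56, so cyclic triples = 56 − 42 = 14.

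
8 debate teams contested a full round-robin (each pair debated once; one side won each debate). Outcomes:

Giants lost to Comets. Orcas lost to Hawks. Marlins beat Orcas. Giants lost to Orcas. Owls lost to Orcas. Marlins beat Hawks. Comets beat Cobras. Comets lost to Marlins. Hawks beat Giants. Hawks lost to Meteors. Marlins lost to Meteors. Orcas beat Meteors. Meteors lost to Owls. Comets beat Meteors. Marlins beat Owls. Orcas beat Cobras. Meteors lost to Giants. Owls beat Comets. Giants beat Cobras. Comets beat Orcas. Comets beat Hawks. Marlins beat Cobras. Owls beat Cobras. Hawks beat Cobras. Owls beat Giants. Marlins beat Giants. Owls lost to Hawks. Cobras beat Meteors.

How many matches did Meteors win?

2

Meteors' results: beat Marlins, Hawks; lost to Cobras, Orcas, Comets, Giants, Owls.
That is 2 wins.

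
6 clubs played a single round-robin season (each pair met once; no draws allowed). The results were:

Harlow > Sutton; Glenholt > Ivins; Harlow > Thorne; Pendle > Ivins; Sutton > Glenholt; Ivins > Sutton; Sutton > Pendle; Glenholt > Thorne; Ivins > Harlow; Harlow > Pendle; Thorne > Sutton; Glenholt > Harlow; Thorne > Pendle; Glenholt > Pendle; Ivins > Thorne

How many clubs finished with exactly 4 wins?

1

Win totals: Sutton 2, Pendle 1, Thorne 2, Ivins 3, Glenholt 4, Harlow 3.
Exactly 4: Glenholt — 1 club.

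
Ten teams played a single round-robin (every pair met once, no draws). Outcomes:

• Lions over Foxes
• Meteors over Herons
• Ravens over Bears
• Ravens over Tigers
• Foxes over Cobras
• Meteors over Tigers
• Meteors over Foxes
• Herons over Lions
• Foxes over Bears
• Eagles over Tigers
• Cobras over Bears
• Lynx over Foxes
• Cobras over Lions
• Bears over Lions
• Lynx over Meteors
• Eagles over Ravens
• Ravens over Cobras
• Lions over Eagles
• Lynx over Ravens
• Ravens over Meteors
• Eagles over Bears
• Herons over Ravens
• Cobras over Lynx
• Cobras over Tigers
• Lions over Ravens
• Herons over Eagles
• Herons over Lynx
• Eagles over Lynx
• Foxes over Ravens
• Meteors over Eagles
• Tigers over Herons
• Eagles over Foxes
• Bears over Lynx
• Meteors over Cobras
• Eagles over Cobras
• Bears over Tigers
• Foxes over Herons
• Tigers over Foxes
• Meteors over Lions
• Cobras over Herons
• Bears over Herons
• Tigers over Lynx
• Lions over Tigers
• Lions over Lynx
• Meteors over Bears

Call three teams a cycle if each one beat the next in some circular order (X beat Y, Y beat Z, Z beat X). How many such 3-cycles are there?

34

Win totals: Ravens 4, Lynx 3, Lions 5, Tigers 3, Meteors 7, Foxes 4, Cobras 5, Herons 4, Eagles 6, Bears 4.
A team with w wins dominates both others in C(w,2) triples; summing gives 6 + 3 + 10 + 3 + 21 + 6 + 10 + 6 + 15 + 6 = 86 transitive triples.
Total triples C(10,3) = 120, so cyclic triples = 120 − 86 = 34.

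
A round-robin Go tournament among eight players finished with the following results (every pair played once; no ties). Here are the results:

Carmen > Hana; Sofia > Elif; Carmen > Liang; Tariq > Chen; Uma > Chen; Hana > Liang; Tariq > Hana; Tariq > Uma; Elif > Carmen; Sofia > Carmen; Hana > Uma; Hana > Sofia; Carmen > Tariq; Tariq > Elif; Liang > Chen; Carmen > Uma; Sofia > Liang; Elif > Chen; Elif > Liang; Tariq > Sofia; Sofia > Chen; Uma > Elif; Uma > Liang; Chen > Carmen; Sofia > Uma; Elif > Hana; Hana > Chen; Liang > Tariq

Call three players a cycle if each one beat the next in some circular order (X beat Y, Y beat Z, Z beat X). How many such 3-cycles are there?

Win totals: Carmen 4, Hana 4, Elif 4, Tariq 5, Uma 3, Chen 1, Sofia 5, Liang 2.
A player with w wins dominates both others in C(w,2) triples; summing gives 6 + 6 + 6 + 10 + 3 + 0 + 10 + 1 = 42 transitive triples.
Total triples C(8,3) = 56, so cyclic triples = 56 − 42 = 14.

14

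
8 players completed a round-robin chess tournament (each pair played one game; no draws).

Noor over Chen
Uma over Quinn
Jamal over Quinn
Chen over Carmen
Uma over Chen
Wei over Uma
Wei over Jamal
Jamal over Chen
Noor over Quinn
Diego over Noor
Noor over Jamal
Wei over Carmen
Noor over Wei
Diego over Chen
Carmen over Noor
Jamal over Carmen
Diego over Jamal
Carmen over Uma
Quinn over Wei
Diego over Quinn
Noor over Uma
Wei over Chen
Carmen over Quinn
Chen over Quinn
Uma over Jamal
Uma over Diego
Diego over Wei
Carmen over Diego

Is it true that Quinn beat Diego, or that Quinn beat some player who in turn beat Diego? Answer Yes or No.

No

Quinn did not beat Diego directly.
Quinn beat Wei, but each of them lost to Diego. No two-step path.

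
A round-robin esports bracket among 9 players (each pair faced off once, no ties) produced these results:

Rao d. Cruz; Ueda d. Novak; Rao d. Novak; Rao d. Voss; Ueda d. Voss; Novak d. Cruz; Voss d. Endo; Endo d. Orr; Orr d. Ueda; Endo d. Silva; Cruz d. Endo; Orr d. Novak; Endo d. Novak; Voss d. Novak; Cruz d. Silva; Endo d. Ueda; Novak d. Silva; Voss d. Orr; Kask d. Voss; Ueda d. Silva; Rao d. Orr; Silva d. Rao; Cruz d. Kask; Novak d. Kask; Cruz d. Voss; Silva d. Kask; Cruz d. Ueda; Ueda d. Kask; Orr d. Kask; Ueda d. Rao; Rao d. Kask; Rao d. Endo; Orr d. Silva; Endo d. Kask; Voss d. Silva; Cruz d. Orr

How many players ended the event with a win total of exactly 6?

2

Win totals: Novak 3, Endo 5, Kask 1, Silva 2, Cruz 6, Voss 4, Ueda 5, Orr 4, Rao 6.
Exactly 6: Cruz, Rao — 2 players.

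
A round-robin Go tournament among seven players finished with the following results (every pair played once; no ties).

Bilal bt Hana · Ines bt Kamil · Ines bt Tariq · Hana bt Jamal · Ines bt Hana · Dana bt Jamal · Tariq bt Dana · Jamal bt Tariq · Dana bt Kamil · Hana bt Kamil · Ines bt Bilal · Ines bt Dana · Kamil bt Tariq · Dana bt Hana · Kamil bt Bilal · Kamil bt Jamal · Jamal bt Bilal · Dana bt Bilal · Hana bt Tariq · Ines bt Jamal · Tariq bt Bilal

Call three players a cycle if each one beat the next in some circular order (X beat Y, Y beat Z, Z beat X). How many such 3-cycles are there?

Win totals: Tariq 2, Jamal 2, Kamil 3, Hana 3, Bilal 1, Ines 6, Dana 4.
A player with w wins dominates both others in C(w,2) triples; summing gives 1 + 1 + 3 + 3 + 0 + 15 + 6 = 29 transitive triples.
Total triples C(7,3) = 35, so cyclic triples = 35 − 29 = 6.

6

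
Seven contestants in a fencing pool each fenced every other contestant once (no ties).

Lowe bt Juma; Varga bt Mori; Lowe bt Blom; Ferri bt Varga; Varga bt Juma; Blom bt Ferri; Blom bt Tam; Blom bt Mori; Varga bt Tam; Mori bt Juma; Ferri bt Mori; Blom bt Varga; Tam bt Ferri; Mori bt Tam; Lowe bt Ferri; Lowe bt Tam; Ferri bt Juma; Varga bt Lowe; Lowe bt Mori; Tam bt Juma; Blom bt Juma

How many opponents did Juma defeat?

0

Juma's results: beat no one; lost to Lowe, Mori, Blom, Tam, Ferri, Varga.
That is 0 wins.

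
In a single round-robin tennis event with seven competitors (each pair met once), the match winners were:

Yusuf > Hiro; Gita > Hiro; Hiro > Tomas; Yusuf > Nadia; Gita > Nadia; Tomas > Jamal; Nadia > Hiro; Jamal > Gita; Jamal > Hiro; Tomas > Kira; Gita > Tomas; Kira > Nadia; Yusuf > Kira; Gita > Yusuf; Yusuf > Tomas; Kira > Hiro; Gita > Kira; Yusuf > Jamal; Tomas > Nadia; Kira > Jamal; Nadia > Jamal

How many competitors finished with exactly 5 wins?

2

Win totals: Jamal 2, Nadia 2, Tomas 3, Yusuf 5, Kira 3, Hiro 1, Gita 5.
Exactly 5: Yusuf, Gita — 2 competitors.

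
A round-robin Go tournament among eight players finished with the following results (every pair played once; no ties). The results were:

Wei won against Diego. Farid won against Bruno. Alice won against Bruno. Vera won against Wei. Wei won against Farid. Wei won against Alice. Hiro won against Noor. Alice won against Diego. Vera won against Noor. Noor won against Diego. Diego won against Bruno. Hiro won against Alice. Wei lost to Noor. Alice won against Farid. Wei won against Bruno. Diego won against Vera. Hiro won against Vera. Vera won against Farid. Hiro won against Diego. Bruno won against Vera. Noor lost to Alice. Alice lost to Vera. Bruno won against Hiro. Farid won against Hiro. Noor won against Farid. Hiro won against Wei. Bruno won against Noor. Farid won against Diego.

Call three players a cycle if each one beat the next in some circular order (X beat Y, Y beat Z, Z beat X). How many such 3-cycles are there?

Win totals: Noor 3, Hiro 5, Alice 4, Bruno 3, Wei 4, Farid 3, Vera 4, Diego 2.
A player with w wins dominates both others in C(w,2) triples; summing gives 3 + 10 + 6 + 3 + 6 + 3 + 6 + 1 = 38 transitive triples.
Total triples C(8,3) = 56, so cyclic triples = 56 − 38 = 18.

18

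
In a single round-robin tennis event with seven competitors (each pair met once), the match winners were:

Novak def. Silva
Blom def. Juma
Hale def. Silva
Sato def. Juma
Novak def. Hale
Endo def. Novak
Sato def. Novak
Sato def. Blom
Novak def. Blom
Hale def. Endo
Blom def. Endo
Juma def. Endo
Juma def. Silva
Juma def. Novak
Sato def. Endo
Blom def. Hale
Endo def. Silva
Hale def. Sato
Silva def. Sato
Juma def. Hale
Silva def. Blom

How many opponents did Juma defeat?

4

Juma's results: beat Endo, Silva, Novak, Hale; lost to Blom, Sato.
That is 4 wins.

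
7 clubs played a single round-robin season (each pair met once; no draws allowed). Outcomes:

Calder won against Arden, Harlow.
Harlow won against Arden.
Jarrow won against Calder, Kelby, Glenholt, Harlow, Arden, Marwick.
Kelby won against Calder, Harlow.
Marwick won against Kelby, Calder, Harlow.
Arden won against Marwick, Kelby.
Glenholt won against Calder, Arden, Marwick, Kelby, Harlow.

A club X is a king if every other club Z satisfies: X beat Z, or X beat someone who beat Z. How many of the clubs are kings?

Jarrow reaches everyone (king).
Arden cannot reach Jarrow, Glenholt in two steps.
Harlow cannot reach Jarrow, Calder, Glenholt in two steps.
Calder cannot reach Jarrow, Glenholt in two steps.
Glenholt cannot reach Jarrow in two steps.
Kelby cannot reach Jarrow, Glenholt, Marwick in two steps.
Marwick cannot reach Jarrow, Glenholt in two steps.
Kings: Jarrow — 1.

1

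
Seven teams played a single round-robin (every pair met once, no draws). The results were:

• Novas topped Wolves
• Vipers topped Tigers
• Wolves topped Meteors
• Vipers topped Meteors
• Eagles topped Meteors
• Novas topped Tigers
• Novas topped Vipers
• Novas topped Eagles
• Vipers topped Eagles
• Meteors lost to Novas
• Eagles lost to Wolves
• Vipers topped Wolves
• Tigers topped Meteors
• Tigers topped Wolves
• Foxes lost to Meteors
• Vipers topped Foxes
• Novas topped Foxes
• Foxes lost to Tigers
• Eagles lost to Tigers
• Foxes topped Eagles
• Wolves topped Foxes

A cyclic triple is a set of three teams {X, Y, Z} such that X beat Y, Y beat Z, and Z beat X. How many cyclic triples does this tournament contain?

Win totals: Wolves 3, Novas 6, Meteors 1, Tigers 4, Vipers 5, Foxes 1, Eagles 1.
A team with w wins dominates both others in C(w,2) triples; summing gives 3 + 15 + 0 + 6 + 10 + 0 + 0 = 34 transitive triples.
Total triples C(7,3) = 35, so cyclic triples = 35 − 34 = 1.

1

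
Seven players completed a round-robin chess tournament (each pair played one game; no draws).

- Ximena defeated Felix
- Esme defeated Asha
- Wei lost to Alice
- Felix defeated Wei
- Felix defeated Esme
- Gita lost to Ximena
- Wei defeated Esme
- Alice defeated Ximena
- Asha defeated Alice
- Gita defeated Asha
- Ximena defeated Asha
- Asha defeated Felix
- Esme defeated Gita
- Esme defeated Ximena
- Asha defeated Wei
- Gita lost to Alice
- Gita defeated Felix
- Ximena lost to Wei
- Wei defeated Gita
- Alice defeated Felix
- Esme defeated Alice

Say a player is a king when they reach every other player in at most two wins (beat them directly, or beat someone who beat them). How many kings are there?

Felix reaches everyone (king).
Ximena reaches everyone (king).
Wei reaches everyone (king).
Esme reaches everyone (king).
Alice reaches everyone (king).
Gita cannot reach Ximena in two steps.
Asha reaches everyone (king).
Kings: Felix, Ximena, Wei, Esme, Alice, Asha — 6.

6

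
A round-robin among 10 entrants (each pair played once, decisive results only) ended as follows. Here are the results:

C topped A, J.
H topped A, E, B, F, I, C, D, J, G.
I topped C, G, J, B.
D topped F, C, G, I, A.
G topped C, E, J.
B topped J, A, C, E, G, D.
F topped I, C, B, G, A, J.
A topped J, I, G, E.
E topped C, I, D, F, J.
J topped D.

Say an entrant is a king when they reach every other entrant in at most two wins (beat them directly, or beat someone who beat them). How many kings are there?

A cannot reach H in two steps.
B cannot reach H in two steps.
C cannot reach B, F, H in two steps.
D cannot reach H in two steps.
E cannot reach H in two steps.
F cannot reach H in two steps.
G cannot reach B, H in two steps.
H reaches everyone (king).
I cannot reach F, H in two steps.
J cannot reach B, E, H in two steps.
Kings: H — 1.

1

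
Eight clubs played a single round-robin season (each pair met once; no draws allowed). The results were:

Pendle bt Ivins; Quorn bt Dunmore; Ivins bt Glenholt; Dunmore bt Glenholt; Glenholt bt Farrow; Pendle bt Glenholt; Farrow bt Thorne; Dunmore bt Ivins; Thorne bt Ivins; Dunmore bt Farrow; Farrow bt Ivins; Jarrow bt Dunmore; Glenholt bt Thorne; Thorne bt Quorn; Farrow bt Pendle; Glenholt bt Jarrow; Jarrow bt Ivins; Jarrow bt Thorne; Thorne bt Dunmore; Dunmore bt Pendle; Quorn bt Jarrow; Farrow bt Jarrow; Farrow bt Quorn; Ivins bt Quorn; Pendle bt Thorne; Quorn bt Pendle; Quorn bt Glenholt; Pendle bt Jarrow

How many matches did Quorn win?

4

Quorn's results: beat Pendle, Glenholt, Jarrow, Dunmore; lost to Thorne, Farrow, Ivins.
That is 4 wins.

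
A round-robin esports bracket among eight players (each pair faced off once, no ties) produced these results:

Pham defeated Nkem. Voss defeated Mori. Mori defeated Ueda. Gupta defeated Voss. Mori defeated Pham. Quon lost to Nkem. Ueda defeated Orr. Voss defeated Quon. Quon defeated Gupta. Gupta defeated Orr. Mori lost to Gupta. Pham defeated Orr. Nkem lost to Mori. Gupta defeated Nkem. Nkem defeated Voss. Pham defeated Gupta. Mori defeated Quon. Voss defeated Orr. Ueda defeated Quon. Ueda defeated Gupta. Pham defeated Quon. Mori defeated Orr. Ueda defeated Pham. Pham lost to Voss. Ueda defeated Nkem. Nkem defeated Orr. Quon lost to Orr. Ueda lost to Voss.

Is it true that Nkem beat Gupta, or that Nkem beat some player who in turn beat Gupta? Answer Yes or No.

Nkem did not beat Gupta directly.
Nkem beat Orr, Voss, Quon. Of those, Quon beat Gupta.

Yes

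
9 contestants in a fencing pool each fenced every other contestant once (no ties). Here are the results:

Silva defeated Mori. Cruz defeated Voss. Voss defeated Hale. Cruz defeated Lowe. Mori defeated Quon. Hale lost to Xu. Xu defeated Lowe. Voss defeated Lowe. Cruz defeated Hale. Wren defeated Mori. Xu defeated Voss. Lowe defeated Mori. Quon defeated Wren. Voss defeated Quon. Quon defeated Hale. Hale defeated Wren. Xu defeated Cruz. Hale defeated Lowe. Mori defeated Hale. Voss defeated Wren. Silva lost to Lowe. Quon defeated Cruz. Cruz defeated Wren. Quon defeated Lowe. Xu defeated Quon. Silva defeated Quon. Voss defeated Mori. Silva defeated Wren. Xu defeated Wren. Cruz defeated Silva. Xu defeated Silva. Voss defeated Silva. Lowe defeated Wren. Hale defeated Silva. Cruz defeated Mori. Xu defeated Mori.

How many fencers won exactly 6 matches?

Win totals: Silva 3, Quon 4, Cruz 6, Hale 3, Lowe 3, Xu 8, Mori 2, Wren 1, Voss 6.
Exactly 6: Cruz, Voss — 2 fencers.

2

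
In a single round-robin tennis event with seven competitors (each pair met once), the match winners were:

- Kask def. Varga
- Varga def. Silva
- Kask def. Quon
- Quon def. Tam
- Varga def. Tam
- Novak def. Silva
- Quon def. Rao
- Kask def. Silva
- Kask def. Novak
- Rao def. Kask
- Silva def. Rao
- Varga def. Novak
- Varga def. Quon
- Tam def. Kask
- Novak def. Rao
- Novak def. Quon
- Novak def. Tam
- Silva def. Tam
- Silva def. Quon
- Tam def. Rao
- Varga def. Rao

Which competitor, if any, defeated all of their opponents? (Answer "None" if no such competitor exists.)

None

Highest win total is Varga with 5 (out of 6 possible).
Varga lost to Kask, so no competitor went undefeated.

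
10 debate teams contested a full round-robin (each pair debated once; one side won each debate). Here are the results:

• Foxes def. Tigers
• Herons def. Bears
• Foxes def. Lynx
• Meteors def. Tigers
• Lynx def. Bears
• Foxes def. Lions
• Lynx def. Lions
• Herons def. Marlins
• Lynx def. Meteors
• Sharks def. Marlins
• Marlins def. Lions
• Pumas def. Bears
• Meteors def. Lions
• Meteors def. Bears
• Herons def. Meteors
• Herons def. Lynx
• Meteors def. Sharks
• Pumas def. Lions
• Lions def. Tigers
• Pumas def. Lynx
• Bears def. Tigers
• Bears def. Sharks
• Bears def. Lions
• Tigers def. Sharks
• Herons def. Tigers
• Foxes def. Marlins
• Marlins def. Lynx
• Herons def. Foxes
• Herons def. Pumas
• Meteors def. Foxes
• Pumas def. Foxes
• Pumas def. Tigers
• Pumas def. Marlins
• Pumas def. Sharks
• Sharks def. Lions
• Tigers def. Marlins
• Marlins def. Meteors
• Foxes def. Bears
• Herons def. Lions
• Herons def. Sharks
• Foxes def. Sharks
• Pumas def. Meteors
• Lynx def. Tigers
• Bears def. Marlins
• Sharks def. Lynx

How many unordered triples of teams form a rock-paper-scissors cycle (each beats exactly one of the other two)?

Win totals: Lions 1, Tigers 2, Pumas 8, Marlins 3, Herons 9, Foxes 6, Meteors 5, Bears 4, Lynx 4, Sharks 3.
A team with w wins dominates both others in C(w,2) triples; summing gives 0 + 1 + 28 + 3 + 36 + 15 + 10 + 6 + 6 + 3 = 108 transitive triples.
Total triples C(10,3) = 120, so cyclic triples = 120 − 108 = 12.

12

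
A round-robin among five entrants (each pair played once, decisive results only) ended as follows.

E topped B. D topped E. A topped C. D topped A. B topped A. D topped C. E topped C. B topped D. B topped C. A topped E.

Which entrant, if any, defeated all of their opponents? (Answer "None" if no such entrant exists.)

None

Highest win total is D with 3 (out of 4 possible).
D lost to B, so no entrant went undefeated.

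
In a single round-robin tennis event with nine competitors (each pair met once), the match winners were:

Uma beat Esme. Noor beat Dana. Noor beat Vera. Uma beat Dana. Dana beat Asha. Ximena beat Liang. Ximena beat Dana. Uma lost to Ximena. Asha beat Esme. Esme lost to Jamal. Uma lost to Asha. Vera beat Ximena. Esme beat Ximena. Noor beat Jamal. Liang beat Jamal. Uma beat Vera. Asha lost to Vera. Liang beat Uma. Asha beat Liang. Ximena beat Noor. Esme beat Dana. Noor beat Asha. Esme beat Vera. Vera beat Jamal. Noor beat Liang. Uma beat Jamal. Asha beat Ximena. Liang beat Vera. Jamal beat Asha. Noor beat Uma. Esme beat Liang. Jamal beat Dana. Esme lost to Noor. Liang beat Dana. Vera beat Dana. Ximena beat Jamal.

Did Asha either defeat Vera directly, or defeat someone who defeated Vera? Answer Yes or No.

Yes

Asha did not beat Vera directly.
Asha beat Liang, Ximena, Uma, Esme. Of those, Liang beat Vera.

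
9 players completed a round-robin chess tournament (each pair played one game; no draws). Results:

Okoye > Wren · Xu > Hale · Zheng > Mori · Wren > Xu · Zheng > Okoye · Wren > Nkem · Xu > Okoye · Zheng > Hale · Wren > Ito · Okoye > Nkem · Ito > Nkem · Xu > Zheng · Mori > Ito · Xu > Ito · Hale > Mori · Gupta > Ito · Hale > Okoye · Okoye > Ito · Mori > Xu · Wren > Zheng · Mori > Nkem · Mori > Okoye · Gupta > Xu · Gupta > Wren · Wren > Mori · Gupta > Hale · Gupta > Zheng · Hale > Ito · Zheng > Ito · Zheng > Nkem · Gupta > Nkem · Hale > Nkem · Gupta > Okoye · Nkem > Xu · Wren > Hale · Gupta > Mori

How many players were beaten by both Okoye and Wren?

Okoye beat: Ito, Nkem, Wren.
Wren beat: Ito, Hale, Zheng, Nkem, Mori, Xu.
Both beat: Ito, Nkem — 2.

2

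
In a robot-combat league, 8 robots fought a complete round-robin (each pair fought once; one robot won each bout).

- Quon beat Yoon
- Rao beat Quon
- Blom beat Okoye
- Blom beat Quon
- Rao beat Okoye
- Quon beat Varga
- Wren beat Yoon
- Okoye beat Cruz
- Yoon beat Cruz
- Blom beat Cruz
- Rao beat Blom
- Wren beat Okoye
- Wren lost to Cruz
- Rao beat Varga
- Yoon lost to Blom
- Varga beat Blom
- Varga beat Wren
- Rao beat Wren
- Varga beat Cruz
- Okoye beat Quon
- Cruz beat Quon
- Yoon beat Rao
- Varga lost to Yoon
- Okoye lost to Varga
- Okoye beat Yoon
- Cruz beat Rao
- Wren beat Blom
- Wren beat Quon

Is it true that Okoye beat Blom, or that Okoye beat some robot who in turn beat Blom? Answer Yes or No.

No

Okoye did not beat Blom directly.
Okoye beat Quon, Yoon, Cruz, but each of them lost to Blom. No two-step path.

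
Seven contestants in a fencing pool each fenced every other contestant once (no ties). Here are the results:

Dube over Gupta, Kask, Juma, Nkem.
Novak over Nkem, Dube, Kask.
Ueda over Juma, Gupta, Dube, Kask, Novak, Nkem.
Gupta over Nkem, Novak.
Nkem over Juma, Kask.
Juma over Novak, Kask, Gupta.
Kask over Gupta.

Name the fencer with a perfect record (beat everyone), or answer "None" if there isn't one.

Ueda has 6 wins out of 6 opponents — a perfect record.

Ueda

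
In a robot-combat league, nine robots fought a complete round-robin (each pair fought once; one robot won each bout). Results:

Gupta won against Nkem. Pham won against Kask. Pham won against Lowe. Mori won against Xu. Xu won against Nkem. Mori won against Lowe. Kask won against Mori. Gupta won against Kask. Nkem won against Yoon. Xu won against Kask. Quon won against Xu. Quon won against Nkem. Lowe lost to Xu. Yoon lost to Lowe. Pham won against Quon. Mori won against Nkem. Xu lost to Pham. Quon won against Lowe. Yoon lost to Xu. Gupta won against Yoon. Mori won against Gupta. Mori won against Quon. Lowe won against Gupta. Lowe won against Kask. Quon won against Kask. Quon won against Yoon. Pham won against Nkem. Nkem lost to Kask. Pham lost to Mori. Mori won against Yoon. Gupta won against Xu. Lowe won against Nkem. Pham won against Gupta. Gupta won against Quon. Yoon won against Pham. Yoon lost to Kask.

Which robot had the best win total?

Mori

Win totals: Pham 6, Yoon 1, Mori 7, Lowe 4, Kask 3, Quon 5, Gupta 5, Xu 4, Nkem 1.
Mori leads with 7 wins (next highest: 6).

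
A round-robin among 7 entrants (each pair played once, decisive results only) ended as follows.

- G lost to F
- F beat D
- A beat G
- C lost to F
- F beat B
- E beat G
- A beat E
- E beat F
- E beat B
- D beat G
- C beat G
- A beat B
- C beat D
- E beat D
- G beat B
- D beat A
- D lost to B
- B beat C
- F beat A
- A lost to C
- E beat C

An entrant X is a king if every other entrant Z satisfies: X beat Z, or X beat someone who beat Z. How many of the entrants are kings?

3

A reaches everyone (king).
B cannot reach E, F in two steps.
C cannot reach F in two steps.
D cannot reach C, F in two steps.
E reaches everyone (king).
F reaches everyone (king).
G cannot reach A, E, F in two steps.
Kings: A, E, F — 3.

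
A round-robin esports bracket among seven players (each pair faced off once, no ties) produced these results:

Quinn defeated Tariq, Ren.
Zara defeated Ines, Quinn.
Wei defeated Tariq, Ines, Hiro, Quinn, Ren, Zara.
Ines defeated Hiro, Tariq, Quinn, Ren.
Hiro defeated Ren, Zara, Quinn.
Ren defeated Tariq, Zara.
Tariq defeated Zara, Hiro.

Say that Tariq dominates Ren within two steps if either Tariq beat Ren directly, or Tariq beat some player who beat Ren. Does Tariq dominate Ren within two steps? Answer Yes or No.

Yes

Tariq did not beat Ren directly.
Tariq beat Hiro, Zara. Of those, Hiro beat Ren.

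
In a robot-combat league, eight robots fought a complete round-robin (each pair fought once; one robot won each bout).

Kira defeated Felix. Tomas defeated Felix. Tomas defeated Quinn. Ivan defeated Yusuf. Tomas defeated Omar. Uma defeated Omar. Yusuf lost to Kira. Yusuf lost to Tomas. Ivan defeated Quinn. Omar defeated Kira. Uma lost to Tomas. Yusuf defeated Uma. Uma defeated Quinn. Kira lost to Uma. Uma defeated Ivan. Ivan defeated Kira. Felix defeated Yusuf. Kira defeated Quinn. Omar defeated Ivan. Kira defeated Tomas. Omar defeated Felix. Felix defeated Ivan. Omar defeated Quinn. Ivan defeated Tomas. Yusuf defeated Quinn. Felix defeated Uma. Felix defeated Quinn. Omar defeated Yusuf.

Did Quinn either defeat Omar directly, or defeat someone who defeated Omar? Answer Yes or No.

No

Quinn did not beat Omar directly.
Quinn beat no one, so there is no intermediate robot.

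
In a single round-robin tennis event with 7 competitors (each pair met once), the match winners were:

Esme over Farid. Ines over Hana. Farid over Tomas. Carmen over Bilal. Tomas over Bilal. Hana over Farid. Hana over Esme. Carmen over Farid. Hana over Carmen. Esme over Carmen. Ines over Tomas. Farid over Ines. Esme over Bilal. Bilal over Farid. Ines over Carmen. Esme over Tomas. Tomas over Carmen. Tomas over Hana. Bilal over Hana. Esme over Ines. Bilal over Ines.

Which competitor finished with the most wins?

Esme

Win totals: Carmen 2, Esme 5, Hana 3, Farid 2, Tomas 3, Bilal 3, Ines 3.
Esme leads with 5 wins (next highest: 3).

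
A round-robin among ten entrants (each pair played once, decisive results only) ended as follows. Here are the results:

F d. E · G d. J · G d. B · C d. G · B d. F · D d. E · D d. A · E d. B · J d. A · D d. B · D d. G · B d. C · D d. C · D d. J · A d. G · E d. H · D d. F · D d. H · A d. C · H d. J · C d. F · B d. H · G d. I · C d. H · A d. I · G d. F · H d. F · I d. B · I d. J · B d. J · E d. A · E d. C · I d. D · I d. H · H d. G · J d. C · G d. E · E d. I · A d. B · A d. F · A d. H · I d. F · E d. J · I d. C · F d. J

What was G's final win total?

5

G's results: beat B, E, F, I, J; lost to A, C, D, H.
That is 5 wins.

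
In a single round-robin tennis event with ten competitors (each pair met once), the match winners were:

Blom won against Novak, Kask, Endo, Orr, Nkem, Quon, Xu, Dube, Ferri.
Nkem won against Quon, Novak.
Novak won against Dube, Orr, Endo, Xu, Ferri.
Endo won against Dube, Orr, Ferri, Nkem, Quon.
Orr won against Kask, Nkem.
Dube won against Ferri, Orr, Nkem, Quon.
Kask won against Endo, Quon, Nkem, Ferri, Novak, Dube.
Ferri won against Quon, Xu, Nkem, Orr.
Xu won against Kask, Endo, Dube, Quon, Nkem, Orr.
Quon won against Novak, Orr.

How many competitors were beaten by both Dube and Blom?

4

Dube beat: Quon, Nkem, Orr, Ferri.
Blom beat: Quon, Xu, Nkem, Orr, Dube, Endo, Kask, Novak, Ferri.
Both beat: Quon, Nkem, Orr, Ferri — 4.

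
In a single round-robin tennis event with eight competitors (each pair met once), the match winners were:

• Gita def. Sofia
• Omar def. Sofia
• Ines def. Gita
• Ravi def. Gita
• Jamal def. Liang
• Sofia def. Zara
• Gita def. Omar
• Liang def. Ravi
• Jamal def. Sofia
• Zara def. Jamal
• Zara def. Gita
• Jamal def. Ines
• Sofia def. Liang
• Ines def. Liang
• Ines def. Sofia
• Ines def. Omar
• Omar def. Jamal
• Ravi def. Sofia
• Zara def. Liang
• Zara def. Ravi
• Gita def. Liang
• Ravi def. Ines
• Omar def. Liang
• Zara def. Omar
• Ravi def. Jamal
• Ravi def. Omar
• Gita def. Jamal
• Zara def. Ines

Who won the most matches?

Zara

Win totals: Liang 1, Omar 3, Zara 6, Jamal 3, Gita 4, Sofia 2, Ravi 5, Ines 4.
Zara leads with 6 wins (next highest: 5).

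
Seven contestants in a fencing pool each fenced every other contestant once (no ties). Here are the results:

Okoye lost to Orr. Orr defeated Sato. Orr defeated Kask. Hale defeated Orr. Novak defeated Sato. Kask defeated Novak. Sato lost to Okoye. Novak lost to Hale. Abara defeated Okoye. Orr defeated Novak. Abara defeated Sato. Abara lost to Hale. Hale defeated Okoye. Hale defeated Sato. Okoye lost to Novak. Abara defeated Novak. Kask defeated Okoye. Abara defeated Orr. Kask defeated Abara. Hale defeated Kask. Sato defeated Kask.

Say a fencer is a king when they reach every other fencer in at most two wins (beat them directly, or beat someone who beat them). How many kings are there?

1

Orr cannot reach Hale in two steps.
Kask cannot reach Hale in two steps.
Sato cannot reach Orr, Hale in two steps.
Abara cannot reach Hale in two steps.
Okoye cannot reach Orr, Abara, Hale, Novak in two steps.
Hale reaches everyone (king).
Novak cannot reach Orr, Abara, Hale in two steps.
Kings: Hale — 1.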